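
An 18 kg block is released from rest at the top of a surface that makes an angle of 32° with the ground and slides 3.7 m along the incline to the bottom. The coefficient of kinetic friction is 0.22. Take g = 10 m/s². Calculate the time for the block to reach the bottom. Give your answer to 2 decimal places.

The weight component along the incline is mg sin 32° = 95.385 N and the normal force is N = mg cos 32° = 152.649 N.
Friction up the slope is f = μN = 0.22 × 152.649 = 33.583 N, so the net downslope force is 95.385 − 33.583 = 61.802 N and a = 61.802 / 18 = 3.4334 m/s².
Starting from rest, L = ½at², so t = √(2L/a) = √(2 × 3.7 / 3.4334) = 1.4681 s.

1.47 s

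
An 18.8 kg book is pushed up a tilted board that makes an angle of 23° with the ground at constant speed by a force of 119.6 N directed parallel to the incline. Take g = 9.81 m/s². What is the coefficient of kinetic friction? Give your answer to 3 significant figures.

0.280

At constant speed ΣF = 0 along the incline. The applied 119.6 N acts up the slope; the weight component mg sin 23° = 72.062 N and kinetic friction μN both act down the slope.
So 119.6 = 72.062 + μ × 169.767, giving μ = (119.6 − 72.062) / 169.767 = 0.2800.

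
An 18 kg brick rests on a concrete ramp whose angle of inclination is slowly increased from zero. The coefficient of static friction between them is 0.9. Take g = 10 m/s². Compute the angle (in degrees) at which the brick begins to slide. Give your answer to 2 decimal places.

At the threshold of sliding, static friction is at its maximum μ_s N and exactly balances the weight component along the incline: mg sin θ = μ_s mg cos θ.
Hence tan θ = μ_s = 0.9, so θ = arctan(0.9) = 41.9872°.

41.99°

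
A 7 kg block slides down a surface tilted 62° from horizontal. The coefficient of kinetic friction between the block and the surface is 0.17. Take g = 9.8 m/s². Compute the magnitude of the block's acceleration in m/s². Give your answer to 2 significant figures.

Resolving the weight along the incline: the component pulling the block down the slope is mg sin 62° = 7 × 9.8 × 0.8829 = 60.567 N, and the normal force is N = mg cos 62° = 7 × 9.8 × 0.4695 = 32.208 N.
Kinetic friction acts up the slope with magnitude f = μN = 0.17 × 32.208 = 5.475 N.
Net force along the incline is 60.567 − 5.475 = 55.092 N, so a = 55.092 / 7 = 7.8703 m/s².

7.9 m/s²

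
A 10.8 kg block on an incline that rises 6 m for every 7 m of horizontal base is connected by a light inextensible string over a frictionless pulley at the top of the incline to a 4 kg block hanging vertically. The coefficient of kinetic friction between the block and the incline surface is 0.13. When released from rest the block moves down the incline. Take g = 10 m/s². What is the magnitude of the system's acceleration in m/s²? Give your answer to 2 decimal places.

For the block on the incline: the weight component along the slope is m₁g sin 40.60° = 10.8 × 10 × 0.6508 = 70.286 N and the normal force is N = m₁g cos 40.60° = 82.000 N.
Kinetic friction opposes the block's motion down the incline: f = μN = 0.13 × 82.000 = 10.660 N acting up the slope.
Newton's second law for the block (down-slope positive): 70.286 − 10.660 − T = 10.8 a. For the hanging block (upward positive): T − 4 × 10 = 4 a.
Adding the two equations eliminates T: 19.626 = 14.8 a, so a = 1.3261 m/s².

1.33 m/s²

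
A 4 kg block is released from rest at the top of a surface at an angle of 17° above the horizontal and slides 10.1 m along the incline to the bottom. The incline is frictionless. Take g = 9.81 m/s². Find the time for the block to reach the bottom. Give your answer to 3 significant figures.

The weight component along the incline is mg sin 17° = 11.473 N and the normal force is N = mg cos 17° = 37.525 N.
With no friction, a = g sin 17° = 2.8682 m/s².
Starting from rest, L = ½at², so t = √(2L/a) = √(2 × 10.1 / 2.8682) = 2.6538 s.

2.65 s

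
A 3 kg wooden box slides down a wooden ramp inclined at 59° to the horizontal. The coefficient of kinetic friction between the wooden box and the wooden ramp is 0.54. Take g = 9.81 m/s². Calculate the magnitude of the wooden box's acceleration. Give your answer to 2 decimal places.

5.68 m/s²

Resolving the weight along the incline: the component pulling the wooden box down the slope is mg sin 59° = 3 × 9.81 × 0.8572 = 25.227 N, and the normal force is N = mg cos 59° = 3 × 9.81 × 0.5150 = 15.156 N.
Kinetic friction acts up the slope with magnitude f = μN = 0.54 × 15.156 = 8.184 N.
Net force along the incline is 25.227 − 8.184 = 17.043 N, so a = 17.043 / 3 = 5.6810 m/s².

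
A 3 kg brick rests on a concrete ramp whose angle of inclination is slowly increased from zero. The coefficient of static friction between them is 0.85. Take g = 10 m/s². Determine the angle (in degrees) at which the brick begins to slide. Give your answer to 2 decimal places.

40.36°

At the threshold of sliding, static friction is at its maximum μ_s N and exactly balances the weight component along the incline: mg sin θ = μ_s mg cos θ.
Hence tan θ = μ_s = 0.85, so θ = arctan(0.85) = 40.3645°.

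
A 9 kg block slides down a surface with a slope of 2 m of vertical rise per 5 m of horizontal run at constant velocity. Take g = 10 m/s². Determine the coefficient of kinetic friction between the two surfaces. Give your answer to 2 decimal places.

At constant velocity the net force along the incline is zero: mg sin 21.80° = μ mg cos 21.80°.
So μ = tan 21.80° = 0.3714 / 0.9285 = 0.4000.

0.40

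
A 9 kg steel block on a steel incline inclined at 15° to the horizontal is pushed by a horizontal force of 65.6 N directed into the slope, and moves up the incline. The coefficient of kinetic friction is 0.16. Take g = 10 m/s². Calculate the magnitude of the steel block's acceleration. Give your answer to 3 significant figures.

2.61 m/s²

The horizontal push has components F cos 15° = 65.6 × 0.9659 = 63.363 N up the incline and F sin 15° = 65.6 × 0.2588 = 16.977 N pressing into the surface.
The normal force is therefore N = mg cos 15° + F sin 15° = 86.931 + 16.977 = 103.908 N, and kinetic friction down the slope is μN = 0.16 × 103.908 = 16.625 N.
Along the incline: F cos 15° − mg sin 15° − μN = ma, so 63.363 − 23.292 − 16.625 = 9 a, giving a = 2.6051 m/s².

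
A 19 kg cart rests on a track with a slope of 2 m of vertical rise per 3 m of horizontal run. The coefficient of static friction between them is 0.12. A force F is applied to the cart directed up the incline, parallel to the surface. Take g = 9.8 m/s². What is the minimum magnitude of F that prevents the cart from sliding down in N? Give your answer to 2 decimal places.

84.69 N

The normal force is N = mg cos 33.69° = 154.928 N. With F at its minimum the cart is on the verge of sliding down, so static friction is at its maximum μ_s N = 0.12 × 154.928 = 18.591 N and acts up the slope.
Equilibrium along the incline: F + μ_s N = mg sin 33.69°, so F = 103.285 − 18.591 = 84.694 N.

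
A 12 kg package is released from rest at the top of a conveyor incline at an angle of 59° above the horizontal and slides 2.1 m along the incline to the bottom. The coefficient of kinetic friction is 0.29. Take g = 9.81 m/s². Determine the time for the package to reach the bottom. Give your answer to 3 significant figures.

The weight component along the incline is mg sin 59° = 100.906 N and the normal force is N = mg cos 59° = 60.630 N.
Friction up the slope is f = μN = 0.29 × 60.630 = 17.583 N, so the net downslope force is 100.906 − 17.583 = 83.323 N and a = 83.323 / 12 = 6.9436 m/s².
Starting from rest, L = ½at², so t = √(2L/a) = √(2 × 2.1 / 6.9436) = 0.7777 s.

0.778 s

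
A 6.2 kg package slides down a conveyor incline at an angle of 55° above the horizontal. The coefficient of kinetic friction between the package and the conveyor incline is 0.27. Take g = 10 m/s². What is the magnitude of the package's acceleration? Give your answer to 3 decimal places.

6.643 m/s²

Resolving the weight along the incline: the component pulling the package down the slope is mg sin 55° = 6.2 × 10 × 0.8192 = 50.790 N, and the normal force is N = mg cos 55° = 6.2 × 10 × 0.5736 = 35.563 N.
Kinetic friction acts up the slope with magnitude f = μN = 0.27 × 35.563 = 9.602 N.
Net force along the incline is 50.790 − 9.602 = 41.188 N, so a = 41.188 / 6.2 = 6.6432 m/s².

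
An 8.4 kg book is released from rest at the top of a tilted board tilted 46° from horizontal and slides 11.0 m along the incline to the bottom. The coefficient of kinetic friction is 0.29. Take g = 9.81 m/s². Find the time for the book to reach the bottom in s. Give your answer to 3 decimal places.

2.081 s

The weight component along the incline is mg sin 46° = 59.276 N and the normal force is N = mg cos 46° = 57.243 N.
Friction up the slope is f = μN = 0.29 × 57.243 = 16.600 N, so the net downslope force is 59.276 − 16.600 = 42.676 N and a = 42.676 / 8.4 = 5.0805 m/s².
Starting from rest, L = ½at², so t = √(2L/a) = √(2 × 11.0 / 5.0805) = 2.0809 s.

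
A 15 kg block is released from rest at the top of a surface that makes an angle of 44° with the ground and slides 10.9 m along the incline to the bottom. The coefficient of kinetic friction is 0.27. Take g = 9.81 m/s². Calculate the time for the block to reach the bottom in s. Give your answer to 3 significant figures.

2.11 s

The weight component along the incline is mg sin 44° = 102.219 N and the normal force is N = mg cos 44° = 105.851 N.
Friction up the slope is f = μN = 0.27 × 105.851 = 28.580 N, so the net downslope force is 102.219 − 28.580 = 73.639 N and a = 73.639 / 15 = 4.9093 m/s².
Starting from rest, L = ½at², so t = √(2L/a) = √(2 × 10.9 / 4.9093) = 2.1073 s.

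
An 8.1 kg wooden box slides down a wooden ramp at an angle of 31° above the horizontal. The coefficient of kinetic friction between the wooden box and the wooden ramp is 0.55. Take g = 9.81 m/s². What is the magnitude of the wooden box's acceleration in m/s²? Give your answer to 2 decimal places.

0.43 m/s²

Resolving the weight along the incline: the component pulling the wooden box down the slope is mg sin 31° = 8.1 × 9.81 × 0.5150 = 40.922 N, and the normal force is N = mg cos 31° = 8.1 × 9.81 × 0.8572 = 68.114 N.
Kinetic friction acts up the slope with magnitude f = μN = 0.55 × 68.114 = 37.463 N.
Net force along the incline is 40.922 − 37.463 = 3.459 N, so a = 3.459 / 8.1 = 0.4270 m/s².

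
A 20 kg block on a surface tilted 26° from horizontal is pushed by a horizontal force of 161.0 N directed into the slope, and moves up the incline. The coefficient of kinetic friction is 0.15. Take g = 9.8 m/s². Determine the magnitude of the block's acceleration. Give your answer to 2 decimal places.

The horizontal push has components F cos 26° = 161.0 × 0.8988 = 144.707 N up the incline and F sin 26° = 161.0 × 0.4384 = 70.582 N pressing into the surface.
The normal force is therefore N = mg cos 26° + F sin 26° = 176.165 + 70.582 = 246.747 N, and kinetic friction down the slope is μN = 0.15 × 246.747 = 37.012 N.
Along the incline: F cos 26° − mg sin 26° − μN = ma, so 144.707 − 85.926 − 37.012 = 20 a, giving a = 1.0884 m/s².

1.09 m/s²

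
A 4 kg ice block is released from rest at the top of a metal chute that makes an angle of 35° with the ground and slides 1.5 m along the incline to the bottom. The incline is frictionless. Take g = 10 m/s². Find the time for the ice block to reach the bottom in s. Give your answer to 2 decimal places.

0.72 s

The weight component along the incline is mg sin 35° = 22.943 N and the normal force is N = mg cos 35° = 32.766 N.
With no friction, a = g sin 35° = 5.7358 m/s².
Starting from rest, L = ½at², so t = √(2L/a) = √(2 × 1.5 / 5.7358) = 0.7232 s.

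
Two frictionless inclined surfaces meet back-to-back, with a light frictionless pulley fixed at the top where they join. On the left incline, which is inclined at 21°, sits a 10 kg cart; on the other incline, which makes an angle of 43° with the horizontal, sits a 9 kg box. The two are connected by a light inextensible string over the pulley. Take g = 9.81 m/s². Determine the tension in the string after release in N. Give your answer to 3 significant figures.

48.3 N

Resolve each weight along its own incline: the 10 kg mass has component 10 × 9.81 × sin 21° = 35.156 N down its slope, and the 9 kg mass has 9 × 9.81 × sin 43° = 60.214 N down its slope.
The 9 kg side's 60.214 N exceeds the other side's 35.156 N, so that mass slides down and the 10 kg mass slides up. Taking that direction as positive, Newton's second law for the whole system gives 60.214 − 35.156 = (10 + 9) a, so a = 25.058 / 19 = 1.3188 m/s².
For the 10 kg mass (up-slope positive): T − 35.156 = 10 × 1.3188, so T = 48.344 N.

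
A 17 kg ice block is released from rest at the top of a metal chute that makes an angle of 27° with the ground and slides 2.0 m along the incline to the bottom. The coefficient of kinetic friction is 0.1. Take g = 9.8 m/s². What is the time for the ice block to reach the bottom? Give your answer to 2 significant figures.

1.1 s

The weight component along the incline is mg sin 27° = 75.635 N and the normal force is N = mg cos 27° = 148.442 N.
Friction up the slope is f = μN = 0.1 × 148.442 = 14.844 N, so the net downslope force is 75.635 − 14.844 = 60.791 N and a = 60.791 / 17 = 3.5759 m/s².
Starting from rest, L = ½at², so t = √(2L/a) = √(2 × 2.0 / 3.5759) = 1.0576 s.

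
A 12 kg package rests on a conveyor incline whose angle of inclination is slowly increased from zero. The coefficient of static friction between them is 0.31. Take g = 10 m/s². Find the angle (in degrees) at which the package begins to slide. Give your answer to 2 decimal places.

At the threshold of sliding, static friction is at its maximum μ_s N and exactly balances the weight component along the incline: mg sin θ = μ_s mg cos θ.
Hence tan θ = μ_s = 0.31, so θ = arctan(0.31) = 17.2234°.

17.22°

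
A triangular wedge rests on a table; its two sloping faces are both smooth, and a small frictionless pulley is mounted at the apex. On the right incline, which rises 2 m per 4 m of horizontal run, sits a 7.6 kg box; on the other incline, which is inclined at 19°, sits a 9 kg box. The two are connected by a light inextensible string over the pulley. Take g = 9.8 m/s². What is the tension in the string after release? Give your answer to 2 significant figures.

Resolve each weight along its own incline: the 7.6 kg mass has component 7.6 × 9.8 × sin 26.57° = 33.308 N down its slope, and the 9 kg mass has 9 × 9.8 × sin 19° = 28.715 N down its slope.
The 7.6 kg side's 33.308 N exceeds the other side's 28.715 N, so that mass slides down and the 9 kg mass slides up. Taking that direction as positive, Newton's second law for the whole system gives 33.308 − 28.715 = (7.6 + 9) a, so a = 4.593 / 16.6 = 0.2767 m/s².
For the 9 kg mass (up-slope positive): T − 28.715 = 9 × 0.2767, so T = 31.205 N.

31 N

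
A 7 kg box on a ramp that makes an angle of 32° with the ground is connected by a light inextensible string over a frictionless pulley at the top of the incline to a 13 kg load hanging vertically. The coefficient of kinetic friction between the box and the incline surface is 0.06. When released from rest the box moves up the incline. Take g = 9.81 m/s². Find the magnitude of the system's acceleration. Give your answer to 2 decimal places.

4.38 m/s²

For the box on the incline: the weight component along the slope is m₁g sin 32° = 7 × 9.81 × 0.5299 = 36.388 N and the normal force is N = m₁g cos 32° = 58.235 N.
Kinetic friction opposes the box's motion up the incline: f = μN = 0.06 × 58.235 = 3.494 N acting down the slope.
Newton's second law for the box (up-slope positive): T − 36.388 − 3.494 = 7 a. For the hanging load (downward positive): 13 × 9.81 − T = 13 a.
Adding the two equations eliminates T: 87.648 = 20 a, so a = 4.3824 m/s².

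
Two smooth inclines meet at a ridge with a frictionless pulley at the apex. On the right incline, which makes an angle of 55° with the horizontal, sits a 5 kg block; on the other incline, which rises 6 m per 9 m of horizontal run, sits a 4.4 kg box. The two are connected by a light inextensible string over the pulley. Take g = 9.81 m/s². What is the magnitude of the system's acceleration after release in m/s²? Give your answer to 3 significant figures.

1.73 m/s²

Resolve each weight along its own incline: the 5 kg mass has component 5 × 9.81 × sin 55° = 40.179 N down its slope, and the 4.4 kg mass has 4.4 × 9.81 × sin 33.69° = 23.943 N down its slope.
The 5 kg side's 40.179 N exceeds the other side's 23.943 N, so that mass slides down and the 4.4 kg mass slides up. Taking that direction as positive, Newton's second law for the whole system gives 40.179 − 23.943 = (5 + 4.4) a, so a = 16.236 / 9.4 = 1.7272 m/s².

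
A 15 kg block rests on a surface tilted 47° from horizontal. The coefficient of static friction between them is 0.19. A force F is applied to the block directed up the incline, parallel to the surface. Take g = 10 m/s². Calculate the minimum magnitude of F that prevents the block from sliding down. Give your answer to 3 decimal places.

90.266 N

The normal force is N = mg cos 47° = 102.300 N. With F at its minimum the block is on the verge of sliding down, so static friction is at its maximum μ_s N = 0.19 × 102.300 = 19.437 N and acts up the slope.
Equilibrium along the incline: F + μ_s N = mg sin 47°, so F = 109.703 − 19.437 = 90.266 N.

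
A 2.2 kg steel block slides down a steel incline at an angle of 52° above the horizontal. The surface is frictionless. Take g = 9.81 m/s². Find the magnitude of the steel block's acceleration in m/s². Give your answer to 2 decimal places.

7.73 m/s²

Resolving the weight along the incline: the component pulling the steel block down the slope is mg sin 52° = 2.2 × 9.81 × 0.7880 = 17.007 N, and the normal force is N = mg cos 52° = 2.2 × 9.81 × 0.6157 = 13.288 N.
With no friction the net force along the incline is 17.007 N, so a = g sin 52° = 17.007 / 2.2 = 7.7305 m/s².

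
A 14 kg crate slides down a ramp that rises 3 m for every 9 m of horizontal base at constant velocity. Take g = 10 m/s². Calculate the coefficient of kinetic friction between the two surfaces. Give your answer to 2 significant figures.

0.33

At constant velocity the net force along the incline is zero: mg sin 18.43° = μ mg cos 18.43°.
So μ = tan 18.43° = 0.3162 / 0.9487 = 0.3333.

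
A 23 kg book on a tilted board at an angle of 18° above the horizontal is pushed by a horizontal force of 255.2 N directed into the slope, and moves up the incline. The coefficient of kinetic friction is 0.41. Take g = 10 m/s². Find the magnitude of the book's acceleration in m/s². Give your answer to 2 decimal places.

The horizontal push has components F cos 18° = 255.2 × 0.9511 = 242.721 N up the incline and F sin 18° = 255.2 × 0.3090 = 78.857 N pressing into the surface.
The normal force is therefore N = mg cos 18° + F sin 18° = 218.753 + 78.857 = 297.610 N, and kinetic friction down the slope is μN = 0.41 × 297.610 = 122.020 N.
Along the incline: F cos 18° − mg sin 18° − μN = ma, so 242.721 − 71.070 − 122.020 = 23 a, giving a = 2.1579 m/s².

2.16 m/s²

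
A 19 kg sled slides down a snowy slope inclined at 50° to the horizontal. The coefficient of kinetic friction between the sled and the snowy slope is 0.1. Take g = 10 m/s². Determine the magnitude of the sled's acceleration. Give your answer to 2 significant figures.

7.0 m/s²

Resolving the weight along the incline: the component pulling the sled down the slope is mg sin 50° = 19 × 10 × 0.7660 = 145.540 N, and the normal force is N = mg cos 50° = 19 × 10 × 0.6428 = 122.132 N.
Kinetic friction acts up the slope with magnitude f = μN = 0.1 × 122.132 = 12.213 N.
Net force along the incline is 145.540 − 12.213 = 133.327 N, so a = 133.327 / 19 = 7.0172 m/s².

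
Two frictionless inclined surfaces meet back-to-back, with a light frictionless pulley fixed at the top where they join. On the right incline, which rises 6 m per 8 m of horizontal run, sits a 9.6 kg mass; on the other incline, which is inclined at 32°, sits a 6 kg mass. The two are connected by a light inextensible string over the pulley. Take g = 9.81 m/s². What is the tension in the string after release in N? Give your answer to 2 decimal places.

40.93 N

Resolve each weight along its own incline: the 9.6 kg mass has component 9.6 × 9.81 × sin 36.87° = 56.506 N down its slope, and the 6 kg mass has 6 × 9.81 × sin 32° = 31.191 N down its slope.
The 9.6 kg side's 56.506 N exceeds the other side's 31.191 N, so that mass slides down and the 6 kg mass slides up. Taking that direction as positive, Newton's second law for the whole system gives 56.506 − 31.191 = (9.6 + 6) a, so a = 25.315 / 15.6 = 1.6228 m/s².
For the 6 kg mass (up-slope positive): T − 31.191 = 6 × 1.6228, so T = 40.928 N.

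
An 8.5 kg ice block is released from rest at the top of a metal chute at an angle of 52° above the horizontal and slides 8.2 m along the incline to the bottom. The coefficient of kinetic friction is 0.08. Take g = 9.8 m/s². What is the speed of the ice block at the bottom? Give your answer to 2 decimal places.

The weight component along the incline is mg sin 52° = 65.641 N and the normal force is N = mg cos 52° = 51.285 N.
Friction up the slope is f = μN = 0.08 × 51.285 = 4.103 N, so the net downslope force is 65.641 − 4.103 = 61.538 N and a = 61.538 / 8.5 = 7.2398 m/s².
Starting from rest over a distance of 8.2 m, v² = 2aL = 2 × 7.2398 × 8.2 = 118.7327, so v = 10.8965 m/s.

10.90 m/s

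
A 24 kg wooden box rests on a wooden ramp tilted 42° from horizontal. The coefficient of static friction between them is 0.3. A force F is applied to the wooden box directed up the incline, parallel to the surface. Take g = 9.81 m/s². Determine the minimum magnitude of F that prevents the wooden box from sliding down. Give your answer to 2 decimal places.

The normal force is N = mg cos 42° = 174.966 N. With F at its minimum the wooden box is on the verge of sliding down, so static friction is at its maximum μ_s N = 0.3 × 174.966 = 52.490 N and acts up the slope.
Equilibrium along the incline: F + μ_s N = mg sin 42°, so F = 157.540 − 52.490 = 105.050 N.

105.05 N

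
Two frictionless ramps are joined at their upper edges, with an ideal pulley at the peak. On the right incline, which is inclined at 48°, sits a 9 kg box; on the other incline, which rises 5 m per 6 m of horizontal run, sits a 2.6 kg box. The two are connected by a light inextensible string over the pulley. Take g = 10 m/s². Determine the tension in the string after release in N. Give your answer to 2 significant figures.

Resolve each weight along its own incline: the 9 kg mass has component 9 × 10 × sin 48° = 66.883 N down its slope, and the 2.6 kg mass has 2.6 × 10 × sin 39.81° = 16.645 N down its slope.
The 9 kg side's 66.883 N exceeds the other side's 16.645 N, so that mass slides down and the 2.6 kg mass slides up. Taking that direction as positive, Newton's second law for the whole system gives 66.883 − 16.645 = (9 + 2.6) a, so a = 50.238 / 11.6 = 4.3309 m/s².
For the 2.6 kg mass (up-slope positive): T − 16.645 = 2.6 × 4.3309, so T = 27.905 N.

28 N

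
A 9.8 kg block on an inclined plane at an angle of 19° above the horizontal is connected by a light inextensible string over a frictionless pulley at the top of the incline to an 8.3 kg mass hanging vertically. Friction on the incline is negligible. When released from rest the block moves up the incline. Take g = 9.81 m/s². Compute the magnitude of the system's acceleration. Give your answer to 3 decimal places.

For the block on the incline: the weight component along the slope is m₁g sin 19° = 9.8 × 9.81 × 0.3256 = 31.303 N and the normal force is N = m₁g cos 19° = 90.900 N.
Newton's second law for the block (up-slope positive): T − 31.303 = 9.8 a. For the hanging mass (downward positive): 8.3 × 9.81 − T = 8.3 a.
Adding the two equations eliminates T: 50.120 = 18.1 a, so a = 2.7691 m/s².

2.769 m/s²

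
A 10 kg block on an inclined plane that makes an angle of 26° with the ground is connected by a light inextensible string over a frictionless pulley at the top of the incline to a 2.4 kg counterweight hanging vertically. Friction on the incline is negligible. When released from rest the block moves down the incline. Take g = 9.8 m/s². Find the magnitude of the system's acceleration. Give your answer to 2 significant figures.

1.6 m/s²

For the block on the incline: the weight component along the slope is m₁g sin 26° = 10 × 9.8 × 0.4384 = 42.963 N and the normal force is N = m₁g cos 26° = 88.082 N.
Newton's second law for the block (down-slope positive): 42.963 − T = 10 a. For the hanging counterweight (upward positive): T − 2.4 × 9.8 = 2.4 a.
Adding the two equations eliminates T: 19.443 = 12.4 a, so a = 1.5680 m/s².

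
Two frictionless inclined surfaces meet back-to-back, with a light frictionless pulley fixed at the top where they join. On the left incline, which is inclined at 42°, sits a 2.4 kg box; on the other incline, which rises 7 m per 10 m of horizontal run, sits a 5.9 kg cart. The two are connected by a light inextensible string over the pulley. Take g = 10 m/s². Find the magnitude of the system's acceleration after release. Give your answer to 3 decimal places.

Resolve each weight along its own incline: the 2.4 kg mass has component 2.4 × 10 × sin 42° = 16.059 N down its slope, and the 5.9 kg mass has 5.9 × 10 × sin 34.99° = 33.834 N down its slope.
The 5.9 kg side's 33.834 N exceeds the other side's 16.059 N, so that mass slides down and the 2.4 kg mass slides up. Taking that direction as positive, Newton's second law for the whole system gives 33.834 − 16.059 = (2.4 + 5.9) a, so a = 17.775 / 8.3 = 2.1416 m/s².

2.142 m/s²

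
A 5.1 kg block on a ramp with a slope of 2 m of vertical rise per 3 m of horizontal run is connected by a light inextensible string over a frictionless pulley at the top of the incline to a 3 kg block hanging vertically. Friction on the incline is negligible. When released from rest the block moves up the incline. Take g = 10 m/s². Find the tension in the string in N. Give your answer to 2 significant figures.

29 N

For the block on the incline: the weight component along the slope is m₁g sin 33.69° = 5.1 × 10 × 0.5547 = 28.290 N and the normal force is N = m₁g cos 33.69° = 42.435 N.
Newton's second law for the block (up-slope positive): T − 28.290 = 5.1 a. For the hanging block (downward positive): 3 × 10 − T = 3 a.
Adding the two equations eliminates T: 1.710 = 8.1 a, so a = 0.2111 m/s².
Then from the hanging block's equation, T = 3 × (10 − 0.2111) = 29.367 N.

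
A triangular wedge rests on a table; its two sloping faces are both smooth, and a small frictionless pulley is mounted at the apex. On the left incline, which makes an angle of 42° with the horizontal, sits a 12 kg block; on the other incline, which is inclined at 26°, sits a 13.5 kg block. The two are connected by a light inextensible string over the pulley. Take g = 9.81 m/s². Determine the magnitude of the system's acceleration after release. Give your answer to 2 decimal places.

0.81 m/s²

Resolve each weight along its own incline: the 12 kg mass has component 12 × 9.81 × sin 42° = 78.770 N down its slope, and the 13.5 kg mass has 13.5 × 9.81 × sin 26° = 58.056 N down its slope.
The 12 kg side's 78.770 N exceeds the other side's 58.056 N, so that mass slides down and the 13.5 kg mass slides up. Taking that direction as positive, Newton's second law for the whole system gives 78.770 − 58.056 = (12 + 13.5) a, so a = 20.714 / 25.5 = 0.8123 m/s².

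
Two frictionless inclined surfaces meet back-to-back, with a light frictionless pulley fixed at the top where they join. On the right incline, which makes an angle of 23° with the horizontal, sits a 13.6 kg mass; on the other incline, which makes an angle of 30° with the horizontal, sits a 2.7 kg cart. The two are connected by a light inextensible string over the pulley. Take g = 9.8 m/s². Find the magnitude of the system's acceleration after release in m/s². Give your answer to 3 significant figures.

2.38 m/s²

Resolve each weight along its own incline: the 13.6 kg mass has component 13.6 × 9.8 × sin 23° = 52.077 N down its slope, and the 2.7 kg mass has 2.7 × 9.8 × sin 30° = 13.230 N down its slope.
The 13.6 kg side's 52.077 N exceeds the other side's 13.230 N, so that mass slides down and the 2.7 kg mass slides up. Taking that direction as positive, Newton's second law for the whole system gives 52.077 − 13.230 = (13.6 + 2.7) a, so a = 38.847 / 16.3 = 2.3833 m/s².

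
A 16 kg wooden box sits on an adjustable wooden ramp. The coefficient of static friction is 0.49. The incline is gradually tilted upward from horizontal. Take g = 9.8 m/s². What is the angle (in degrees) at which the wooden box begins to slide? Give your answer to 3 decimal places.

26.105°

At the threshold of sliding, static friction is at its maximum μ_s N and exactly balances the weight component along the incline: mg sin θ = μ_s mg cos θ.
Hence tan θ = μ_s = 0.49, so θ = arctan(0.49) = 26.1049°.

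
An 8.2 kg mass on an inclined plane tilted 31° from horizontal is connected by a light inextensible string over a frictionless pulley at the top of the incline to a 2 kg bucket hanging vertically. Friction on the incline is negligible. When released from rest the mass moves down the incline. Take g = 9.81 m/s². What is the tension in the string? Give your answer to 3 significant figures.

For the mass on the incline: the weight component along the slope is m₁g sin 31° = 8.2 × 9.81 × 0.5150 = 41.428 N and the normal force is N = m₁g cos 31° = 68.952 N.
Newton's second law for the mass (down-slope positive): 41.428 − T = 8.2 a. For the hanging bucket (upward positive): T − 2 × 9.81 = 2 a.
Adding the two equations eliminates T: 21.808 = 10.2 a, so a = 2.1380 m/s².
Then from the hanging bucket's equation, T = 2 × (9.81 + 2.1380) = 23.896 N.

23.9 N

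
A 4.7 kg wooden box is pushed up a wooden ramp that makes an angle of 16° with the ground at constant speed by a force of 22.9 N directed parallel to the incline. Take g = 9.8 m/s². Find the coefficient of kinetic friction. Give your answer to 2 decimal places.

0.23

At constant speed ΣF = 0 along the incline. The applied 22.9 N acts up the slope; the weight component mg sin 16° = 12.696 N and kinetic friction μN both act down the slope.
So 22.9 = 12.696 + μ × 44.276, giving μ = (22.9 − 12.696) / 44.276 = 0.2305.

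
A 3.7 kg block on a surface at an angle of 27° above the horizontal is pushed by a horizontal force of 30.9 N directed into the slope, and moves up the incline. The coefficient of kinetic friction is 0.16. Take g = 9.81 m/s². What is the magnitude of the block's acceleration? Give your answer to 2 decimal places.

0.98 m/s²

The horizontal push has components F cos 27° = 30.9 × 0.8910 = 27.532 N up the incline and F sin 27° = 30.9 × 0.4540 = 14.029 N pressing into the surface.
The normal force is therefore N = mg cos 27° + F sin 27° = 32.341 + 14.029 = 46.370 N, and kinetic friction down the slope is μN = 0.16 × 46.370 = 7.419 N.
Along the incline: F cos 27° − mg sin 27° − μN = ma, so 27.532 − 16.479 − 7.419 = 3.7 a, giving a = 0.9822 m/s².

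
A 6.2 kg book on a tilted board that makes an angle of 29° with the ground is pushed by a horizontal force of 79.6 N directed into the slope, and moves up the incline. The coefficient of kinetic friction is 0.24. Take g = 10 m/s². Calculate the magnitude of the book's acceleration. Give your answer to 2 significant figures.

The horizontal push has components F cos 29° = 79.6 × 0.8746 = 69.618 N up the incline and F sin 29° = 79.6 × 0.4848 = 38.590 N pressing into the surface.
The normal force is therefore N = mg cos 29° + F sin 29° = 54.225 + 38.590 = 92.815 N, and kinetic friction down the slope is μN = 0.24 × 92.815 = 22.276 N.
Along the incline: F cos 29° − mg sin 29° − μN = ma, so 69.618 − 30.058 − 22.276 = 6.2 a, giving a = 2.7877 m/s².

2.8 m/s²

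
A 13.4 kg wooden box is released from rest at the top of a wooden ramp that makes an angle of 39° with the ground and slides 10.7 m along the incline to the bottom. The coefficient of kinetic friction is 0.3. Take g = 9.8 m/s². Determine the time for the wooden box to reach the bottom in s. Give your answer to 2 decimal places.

2.35 s

The weight component along the incline is mg sin 39° = 82.642 N and the normal force is N = mg cos 39° = 102.055 N.
Friction up the slope is f = μN = 0.3 × 102.055 = 30.617 N, so the net downslope force is 82.642 − 30.617 = 52.025 N and a = 52.025 / 13.4 = 3.8825 m/s².
Starting from rest, L = ½at², so t = √(2L/a) = √(2 × 10.7 / 3.8825) = 2.3477 s.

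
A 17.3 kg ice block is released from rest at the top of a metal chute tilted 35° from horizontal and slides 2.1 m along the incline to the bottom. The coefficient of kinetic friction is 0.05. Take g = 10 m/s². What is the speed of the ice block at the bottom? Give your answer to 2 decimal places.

The weight component along the incline is mg sin 35° = 99.229 N and the normal force is N = mg cos 35° = 141.713 N.
Friction up the slope is f = μN = 0.05 × 141.713 = 7.086 N, so the net downslope force is 99.229 − 7.086 = 92.143 N and a = 92.143 / 17.3 = 5.3262 m/s².
Starting from rest over a distance of 2.1 m, v² = 2aL = 2 × 5.3262 × 2.1 = 22.3700, so v = 4.7297 m/s.

4.73 m/s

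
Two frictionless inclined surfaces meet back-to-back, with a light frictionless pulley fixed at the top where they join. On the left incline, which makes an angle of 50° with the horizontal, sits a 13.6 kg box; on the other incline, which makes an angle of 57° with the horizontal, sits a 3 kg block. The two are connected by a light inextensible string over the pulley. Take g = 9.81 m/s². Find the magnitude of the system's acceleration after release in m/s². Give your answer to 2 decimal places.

4.67 m/s²

Resolve each weight along its own incline: the 13.6 kg mass has component 13.6 × 9.81 × sin 50° = 102.203 N down its slope, and the 3 kg mass has 3 × 9.81 × sin 57° = 24.682 N down its slope.
The 13.6 kg side's 102.203 N exceeds the other side's 24.682 N, so that mass slides down and the 3 kg mass slides up. Taking that direction as positive, Newton's second law for the whole system gives 102.203 − 24.682 = (13.6 + 3) a, so a = 77.521 / 16.6 = 4.6699 m/s².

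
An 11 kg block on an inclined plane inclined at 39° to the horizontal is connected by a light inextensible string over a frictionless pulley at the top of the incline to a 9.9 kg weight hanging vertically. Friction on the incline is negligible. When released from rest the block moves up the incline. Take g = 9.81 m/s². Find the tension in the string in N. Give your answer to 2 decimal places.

83.28 N

For the block on the incline: the weight component along the slope is m₁g sin 39° = 11 × 9.81 × 0.6293 = 67.908 N and the normal force is N = m₁g cos 39° = 83.862 N.
Newton's second law for the block (up-slope positive): T − 67.908 = 11 a. For the hanging weight (downward positive): 9.9 × 9.81 − T = 9.9 a.
Adding the two equations eliminates T: 29.211 = 20.9 a, so a = 1.3977 m/s².
Then from the hanging weight's equation, T = 9.9 × (9.81 − 1.3977) = 83.282 N.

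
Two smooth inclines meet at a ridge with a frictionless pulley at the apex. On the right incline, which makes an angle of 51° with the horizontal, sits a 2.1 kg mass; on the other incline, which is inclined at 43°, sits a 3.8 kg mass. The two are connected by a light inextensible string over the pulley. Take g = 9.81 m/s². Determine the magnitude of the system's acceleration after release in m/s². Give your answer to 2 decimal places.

1.60 m/s²

Resolve each weight along its own incline: the 2.1 kg mass has component 2.1 × 9.81 × sin 51° = 16.010 N down its slope, and the 3.8 kg mass has 3.8 × 9.81 × sin 43° = 25.424 N down its slope.
The 3.8 kg side's 25.424 N exceeds the other side's 16.010 N, so that mass slides down and the 2.1 kg mass slides up. Taking that direction as positive, Newton's second law for the whole system gives 25.424 − 16.010 = (2.1 + 3.8) a, so a = 9.414 / 5.9 = 1.5956 m/s².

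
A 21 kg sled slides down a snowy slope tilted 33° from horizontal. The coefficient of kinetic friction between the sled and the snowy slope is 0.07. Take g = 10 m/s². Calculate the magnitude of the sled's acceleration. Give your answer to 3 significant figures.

4.86 m/s²

Resolving the weight along the incline: the component pulling the sled down the slope is mg sin 33° = 21 × 10 × 0.5446 = 114.366 N, and the normal force is N = mg cos 33° = 21 × 10 × 0.8387 = 176.127 N.
Kinetic friction acts up the slope with magnitude f = μN = 0.07 × 176.127 = 12.329 N.
Net force along the incline is 114.366 − 12.329 = 102.037 N, so a = 102.037 / 21 = 4.8589 m/s².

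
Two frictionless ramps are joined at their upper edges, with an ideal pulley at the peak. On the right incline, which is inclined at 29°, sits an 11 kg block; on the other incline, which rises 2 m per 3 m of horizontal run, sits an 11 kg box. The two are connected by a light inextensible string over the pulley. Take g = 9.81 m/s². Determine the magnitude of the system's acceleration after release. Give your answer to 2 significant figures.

Resolve each weight along its own incline: the 11 kg mass has component 11 × 9.81 × sin 29° = 52.316 N down its slope, and the 11 kg mass has 11 × 9.81 × sin 33.69° = 59.858 N down its slope.
The 11 kg side's 59.858 N exceeds the other side's 52.316 N, so that mass slides down and the 11 kg mass slides up. Taking that direction as positive, Newton's second law for the whole system gives 59.858 − 52.316 = (11 + 11) a, so a = 7.542 / 22 = 0.3428 m/s².

0.34 m/s²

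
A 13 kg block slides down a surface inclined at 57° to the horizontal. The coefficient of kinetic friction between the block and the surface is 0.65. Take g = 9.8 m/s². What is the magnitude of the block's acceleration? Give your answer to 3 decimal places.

Resolving the weight along the incline: the component pulling the block down the slope is mg sin 57° = 13 × 9.8 × 0.8387 = 106.850 N, and the normal force is N = mg cos 57° = 13 × 9.8 × 0.5446 = 69.382 N.
Kinetic friction acts up the slope with magnitude f = μN = 0.65 × 69.382 = 45.098 N.
Net force along the incline is 106.850 − 45.098 = 61.752 N, so a = 61.752 / 13 = 4.7502 m/s².

4.750 m/s²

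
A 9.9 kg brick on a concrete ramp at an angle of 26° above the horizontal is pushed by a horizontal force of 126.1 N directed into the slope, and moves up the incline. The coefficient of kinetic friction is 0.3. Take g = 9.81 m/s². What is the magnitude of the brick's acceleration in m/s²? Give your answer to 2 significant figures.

The horizontal push has components F cos 26° = 126.1 × 0.8988 = 113.339 N up the incline and F sin 26° = 126.1 × 0.4384 = 55.282 N pressing into the surface.
The normal force is therefore N = mg cos 26° + F sin 26° = 87.291 + 55.282 = 142.573 N, and kinetic friction down the slope is μN = 0.3 × 142.573 = 42.772 N.
Along the incline: F cos 26° − mg sin 26° − μN = ma, so 113.339 − 42.577 − 42.772 = 9.9 a, giving a = 2.8273 m/s².

2.8 m/s²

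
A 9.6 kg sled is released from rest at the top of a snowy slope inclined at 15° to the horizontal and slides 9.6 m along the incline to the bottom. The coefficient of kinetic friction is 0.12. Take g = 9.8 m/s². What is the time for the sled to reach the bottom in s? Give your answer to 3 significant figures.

3.70 s

The weight component along the incline is mg sin 15° = 24.350 N and the normal force is N = mg cos 15° = 90.874 N.
Friction up the slope is f = μN = 0.12 × 90.874 = 10.905 N, so the net downslope force is 24.350 − 10.905 = 13.445 N and a = 13.445 / 9.6 = 1.4005 m/s².
Starting from rest, L = ½at², so t = √(2L/a) = √(2 × 9.6 / 1.4005) = 3.7026 s.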